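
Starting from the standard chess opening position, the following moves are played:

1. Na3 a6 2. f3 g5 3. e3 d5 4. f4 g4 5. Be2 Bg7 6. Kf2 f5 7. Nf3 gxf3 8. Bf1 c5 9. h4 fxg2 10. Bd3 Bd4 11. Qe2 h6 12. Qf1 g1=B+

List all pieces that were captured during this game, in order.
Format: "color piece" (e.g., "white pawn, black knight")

Tracking captures:
  gxf3: captured white knight
  fxg2: captured white pawn

white knight, white pawn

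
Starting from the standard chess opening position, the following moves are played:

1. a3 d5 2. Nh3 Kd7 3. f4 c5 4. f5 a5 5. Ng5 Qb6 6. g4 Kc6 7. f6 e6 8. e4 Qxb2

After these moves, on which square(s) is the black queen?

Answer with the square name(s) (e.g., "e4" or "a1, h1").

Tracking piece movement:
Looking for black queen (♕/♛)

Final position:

  a b c d e f g h
  ─────────────────
8│♜ ♞ ♝ · · ♝ ♞ ♜│8
7│· ♟ · · · ♟ ♟ ♟│7
6│· · ♚ · ♟ ♙ · ·│6
5│♟ · ♟ ♟ · · ♘ ·│5
4│· · · · ♙ · ♙ ·│4
3│♙ · · · · · · ·│3
2│· ♛ ♙ ♙ · · · ♙│2
1│♖ ♘ ♗ ♕ ♔ ♗ · ♖│1
  ─────────────────
  a b c d e f g h


b2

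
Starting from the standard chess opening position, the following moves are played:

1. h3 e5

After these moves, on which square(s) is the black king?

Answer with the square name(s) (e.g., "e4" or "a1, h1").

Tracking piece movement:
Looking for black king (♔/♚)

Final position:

  a b c d e f g h
  ─────────────────
8│♜ ♞ ♝ ♛ ♚ ♝ ♞ ♜│8
7│♟ ♟ ♟ ♟ · ♟ ♟ ♟│7
6│· · · · · · · ·│6
5│· · · · ♟ · · ·│5
4│· · · · · · · ·│4
3│· · · · · · · ♙│3
2│♙ ♙ ♙ ♙ ♙ ♙ ♙ ·│2
1│♖ ♘ ♗ ♕ ♔ ♗ ♘ ♖│1
  ─────────────────
  a b c d e f g h


e8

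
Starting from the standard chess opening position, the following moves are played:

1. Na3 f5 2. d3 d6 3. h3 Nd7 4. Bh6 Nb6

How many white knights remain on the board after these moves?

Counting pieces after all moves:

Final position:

  a b c d e f g h
  ─────────────────
8│♜ · ♝ ♛ ♚ ♝ ♞ ♜│8
7│♟ ♟ ♟ · ♟ · ♟ ♟│7
6│· ♞ · ♟ · · · ♗│6
5│· · · · · ♟ · ·│5
4│· · · · · · · ·│4
3│♘ · · ♙ · · · ♙│3
2│♙ ♙ ♙ · ♙ ♙ ♙ ·│2
1│♖ · · ♕ ♔ ♗ ♘ ♖│1
  ─────────────────
  a b c d e f g h


2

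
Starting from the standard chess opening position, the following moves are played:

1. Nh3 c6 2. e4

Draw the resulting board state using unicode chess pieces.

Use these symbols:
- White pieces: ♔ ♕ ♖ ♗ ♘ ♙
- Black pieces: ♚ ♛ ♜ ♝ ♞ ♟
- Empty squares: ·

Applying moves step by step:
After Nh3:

♜ ♞ ♝ ♛ ♚ ♝ ♞ ♜
♟ ♟ ♟ ♟ ♟ ♟ ♟ ♟
· · · · · · · ·
· · · · · · · ·
· · · · · · · ·
· · · · · · · ♘
♙ ♙ ♙ ♙ ♙ ♙ ♙ ♙
♖ ♘ ♗ ♕ ♔ ♗ · ♖


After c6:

♜ ♞ ♝ ♛ ♚ ♝ ♞ ♜
♟ ♟ · ♟ ♟ ♟ ♟ ♟
· · ♟ · · · · ·
· · · · · · · ·
· · · · · · · ·
· · · · · · · ♘
♙ ♙ ♙ ♙ ♙ ♙ ♙ ♙
♖ ♘ ♗ ♕ ♔ ♗ · ♖


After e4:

♜ ♞ ♝ ♛ ♚ ♝ ♞ ♜
♟ ♟ · ♟ ♟ ♟ ♟ ♟
· · ♟ · · · · ·
· · · · · · · ·
· · · · ♙ · · ·
· · · · · · · ♘
♙ ♙ ♙ ♙ · ♙ ♙ ♙
♖ ♘ ♗ ♕ ♔ ♗ · ♖



  a b c d e f g h
  ─────────────────
8│♜ ♞ ♝ ♛ ♚ ♝ ♞ ♜│8
7│♟ ♟ · ♟ ♟ ♟ ♟ ♟│7
6│· · ♟ · · · · ·│6
5│· · · · · · · ·│5
4│· · · · ♙ · · ·│4
3│· · · · · · · ♘│3
2│♙ ♙ ♙ ♙ · ♙ ♙ ♙│2
1│♖ ♘ ♗ ♕ ♔ ♗ · ♖│1
  ─────────────────
  a b c d e f g h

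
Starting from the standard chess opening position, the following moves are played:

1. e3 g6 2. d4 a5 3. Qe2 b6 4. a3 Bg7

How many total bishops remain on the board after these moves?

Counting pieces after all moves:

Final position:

  a b c d e f g h
  ─────────────────
8│♜ ♞ ♝ ♛ ♚ · ♞ ♜│8
7│· · ♟ ♟ ♟ ♟ ♝ ♟│7
6│· ♟ · · · · ♟ ·│6
5│♟ · · · · · · ·│5
4│· · · ♙ · · · ·│4
3│♙ · · · ♙ · · ·│3
2│· ♙ ♙ · ♕ ♙ ♙ ♙│2
1│♖ ♘ ♗ · ♔ ♗ ♘ ♖│1
  ─────────────────
  a b c d e f g h


4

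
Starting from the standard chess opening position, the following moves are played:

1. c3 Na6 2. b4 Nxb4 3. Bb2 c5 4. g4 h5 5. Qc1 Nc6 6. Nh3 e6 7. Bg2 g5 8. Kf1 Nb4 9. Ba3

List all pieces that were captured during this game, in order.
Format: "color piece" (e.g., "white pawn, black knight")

Tracking captures:
  Nxb4: captured white pawn

white pawn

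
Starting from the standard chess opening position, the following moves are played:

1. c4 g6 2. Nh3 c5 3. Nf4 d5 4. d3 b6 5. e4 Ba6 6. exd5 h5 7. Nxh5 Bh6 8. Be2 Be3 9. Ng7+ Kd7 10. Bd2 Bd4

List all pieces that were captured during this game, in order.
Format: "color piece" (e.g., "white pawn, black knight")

Tracking captures:
  exd5: captured black pawn
  Nxh5: captured black pawn

black pawn, black pawn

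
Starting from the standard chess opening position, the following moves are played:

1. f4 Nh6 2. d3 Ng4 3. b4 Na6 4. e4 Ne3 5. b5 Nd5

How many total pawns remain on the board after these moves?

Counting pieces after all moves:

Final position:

  a b c d e f g h
  ─────────────────
8│♜ · ♝ ♛ ♚ ♝ · ♜│8
7│♟ ♟ ♟ ♟ ♟ ♟ ♟ ♟│7
6│♞ · · · · · · ·│6
5│· ♙ · ♞ · · · ·│5
4│· · · · ♙ ♙ · ·│4
3│· · · ♙ · · · ·│3
2│♙ · ♙ · · · ♙ ♙│2
1│♖ ♘ ♗ ♕ ♔ ♗ ♘ ♖│1
  ─────────────────
  a b c d e f g h


16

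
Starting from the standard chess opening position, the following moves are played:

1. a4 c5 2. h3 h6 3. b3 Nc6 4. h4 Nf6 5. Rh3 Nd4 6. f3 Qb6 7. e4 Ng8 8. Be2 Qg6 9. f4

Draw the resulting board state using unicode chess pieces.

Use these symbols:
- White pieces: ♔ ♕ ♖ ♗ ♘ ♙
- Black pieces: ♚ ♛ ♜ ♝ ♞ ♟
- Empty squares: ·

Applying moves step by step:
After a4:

♜ ♞ ♝ ♛ ♚ ♝ ♞ ♜
♟ ♟ ♟ ♟ ♟ ♟ ♟ ♟
· · · · · · · ·
· · · · · · · ·
♙ · · · · · · ·
· · · · · · · ·
· ♙ ♙ ♙ ♙ ♙ ♙ ♙
♖ ♘ ♗ ♕ ♔ ♗ ♘ ♖


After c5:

♜ ♞ ♝ ♛ ♚ ♝ ♞ ♜
♟ ♟ · ♟ ♟ ♟ ♟ ♟
· · · · · · · ·
· · ♟ · · · · ·
♙ · · · · · · ·
· · · · · · · ·
· ♙ ♙ ♙ ♙ ♙ ♙ ♙
♖ ♘ ♗ ♕ ♔ ♗ ♘ ♖


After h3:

♜ ♞ ♝ ♛ ♚ ♝ ♞ ♜
♟ ♟ · ♟ ♟ ♟ ♟ ♟
· · · · · · · ·
· · ♟ · · · · ·
♙ · · · · · · ·
· · · · · · · ♙
· ♙ ♙ ♙ ♙ ♙ ♙ ·
♖ ♘ ♗ ♕ ♔ ♗ ♘ ♖


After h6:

♜ ♞ ♝ ♛ ♚ ♝ ♞ ♜
♟ ♟ · ♟ ♟ ♟ ♟ ·
· · · · · · · ♟
· · ♟ · · · · ·
♙ · · · · · · ·
· · · · · · · ♙
· ♙ ♙ ♙ ♙ ♙ ♙ ·
♖ ♘ ♗ ♕ ♔ ♗ ♘ ♖


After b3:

♜ ♞ ♝ ♛ ♚ ♝ ♞ ♜
♟ ♟ · ♟ ♟ ♟ ♟ ·
· · · · · · · ♟
· · ♟ · · · · ·
♙ · · · · · · ·
· ♙ · · · · · ♙
· · ♙ ♙ ♙ ♙ ♙ ·
♖ ♘ ♗ ♕ ♔ ♗ ♘ ♖


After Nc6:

♜ · ♝ ♛ ♚ ♝ ♞ ♜
♟ ♟ · ♟ ♟ ♟ ♟ ·
· · ♞ · · · · ♟
· · ♟ · · · · ·
♙ · · · · · · ·
· ♙ · · · · · ♙
· · ♙ ♙ ♙ ♙ ♙ ·
♖ ♘ ♗ ♕ ♔ ♗ ♘ ♖


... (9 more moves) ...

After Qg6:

♜ · ♝ · ♚ ♝ ♞ ♜
♟ ♟ · ♟ ♟ ♟ ♟ ·
· · · · · · ♛ ♟
· · ♟ · · · · ·
♙ · · ♞ ♙ · · ♙
· ♙ · · · ♙ · ♖
· · ♙ ♙ ♗ · ♙ ·
♖ ♘ ♗ ♕ ♔ · ♘ ·


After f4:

♜ · ♝ · ♚ ♝ ♞ ♜
♟ ♟ · ♟ ♟ ♟ ♟ ·
· · · · · · ♛ ♟
· · ♟ · · · · ·
♙ · · ♞ ♙ ♙ · ♙
· ♙ · · · · · ♖
· · ♙ ♙ ♗ · ♙ ·
♖ ♘ ♗ ♕ ♔ · ♘ ·



  a b c d e f g h
  ─────────────────
8│♜ · ♝ · ♚ ♝ ♞ ♜│8
7│♟ ♟ · ♟ ♟ ♟ ♟ ·│7
6│· · · · · · ♛ ♟│6
5│· · ♟ · · · · ·│5
4│♙ · · ♞ ♙ ♙ · ♙│4
3│· ♙ · · · · · ♖│3
2│· · ♙ ♙ ♗ · ♙ ·│2
1│♖ ♘ ♗ ♕ ♔ · ♘ ·│1
  ─────────────────
  a b c d e f g h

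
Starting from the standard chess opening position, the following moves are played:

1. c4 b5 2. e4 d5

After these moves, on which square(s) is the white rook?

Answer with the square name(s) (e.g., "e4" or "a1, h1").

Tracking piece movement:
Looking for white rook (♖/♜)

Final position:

  a b c d e f g h
  ─────────────────
8│♜ ♞ ♝ ♛ ♚ ♝ ♞ ♜│8
7│♟ · ♟ · ♟ ♟ ♟ ♟│7
6│· · · · · · · ·│6
5│· ♟ · ♟ · · · ·│5
4│· · ♙ · ♙ · · ·│4
3│· · · · · · · ·│3
2│♙ ♙ · ♙ · ♙ ♙ ♙│2
1│♖ ♘ ♗ ♕ ♔ ♗ ♘ ♖│1
  ─────────────────
  a b c d e f g h


a1, h1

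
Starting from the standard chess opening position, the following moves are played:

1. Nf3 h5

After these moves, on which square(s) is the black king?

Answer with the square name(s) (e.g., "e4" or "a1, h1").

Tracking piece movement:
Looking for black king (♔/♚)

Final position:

  a b c d e f g h
  ─────────────────
8│♜ ♞ ♝ ♛ ♚ ♝ ♞ ♜│8
7│♟ ♟ ♟ ♟ ♟ ♟ ♟ ·│7
6│· · · · · · · ·│6
5│· · · · · · · ♟│5
4│· · · · · · · ·│4
3│· · · · · ♘ · ·│3
2│♙ ♙ ♙ ♙ ♙ ♙ ♙ ♙│2
1│♖ ♘ ♗ ♕ ♔ ♗ · ♖│1
  ─────────────────
  a b c d e f g h


e8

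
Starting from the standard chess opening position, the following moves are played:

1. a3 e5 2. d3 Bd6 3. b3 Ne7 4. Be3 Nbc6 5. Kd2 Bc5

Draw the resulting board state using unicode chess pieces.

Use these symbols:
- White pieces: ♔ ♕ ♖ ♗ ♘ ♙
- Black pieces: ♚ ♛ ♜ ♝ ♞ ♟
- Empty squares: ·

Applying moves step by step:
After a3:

♜ ♞ ♝ ♛ ♚ ♝ ♞ ♜
♟ ♟ ♟ ♟ ♟ ♟ ♟ ♟
· · · · · · · ·
· · · · · · · ·
· · · · · · · ·
♙ · · · · · · ·
· ♙ ♙ ♙ ♙ ♙ ♙ ♙
♖ ♘ ♗ ♕ ♔ ♗ ♘ ♖


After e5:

♜ ♞ ♝ ♛ ♚ ♝ ♞ ♜
♟ ♟ ♟ ♟ · ♟ ♟ ♟
· · · · · · · ·
· · · · ♟ · · ·
· · · · · · · ·
♙ · · · · · · ·
· ♙ ♙ ♙ ♙ ♙ ♙ ♙
♖ ♘ ♗ ♕ ♔ ♗ ♘ ♖


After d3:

♜ ♞ ♝ ♛ ♚ ♝ ♞ ♜
♟ ♟ ♟ ♟ · ♟ ♟ ♟
· · · · · · · ·
· · · · ♟ · · ·
· · · · · · · ·
♙ · · ♙ · · · ·
· ♙ ♙ · ♙ ♙ ♙ ♙
♖ ♘ ♗ ♕ ♔ ♗ ♘ ♖


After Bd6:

♜ ♞ ♝ ♛ ♚ · ♞ ♜
♟ ♟ ♟ ♟ · ♟ ♟ ♟
· · · ♝ · · · ·
· · · · ♟ · · ·
· · · · · · · ·
♙ · · ♙ · · · ·
· ♙ ♙ · ♙ ♙ ♙ ♙
♖ ♘ ♗ ♕ ♔ ♗ ♘ ♖


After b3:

♜ ♞ ♝ ♛ ♚ · ♞ ♜
♟ ♟ ♟ ♟ · ♟ ♟ ♟
· · · ♝ · · · ·
· · · · ♟ · · ·
· · · · · · · ·
♙ ♙ · ♙ · · · ·
· · ♙ · ♙ ♙ ♙ ♙
♖ ♘ ♗ ♕ ♔ ♗ ♘ ♖


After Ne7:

♜ ♞ ♝ ♛ ♚ · · ♜
♟ ♟ ♟ ♟ ♞ ♟ ♟ ♟
· · · ♝ · · · ·
· · · · ♟ · · ·
· · · · · · · ·
♙ ♙ · ♙ · · · ·
· · ♙ · ♙ ♙ ♙ ♙
♖ ♘ ♗ ♕ ♔ ♗ ♘ ♖


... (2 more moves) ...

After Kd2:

♜ · ♝ ♛ ♚ · · ♜
♟ ♟ ♟ ♟ ♞ ♟ ♟ ♟
· · ♞ ♝ · · · ·
· · · · ♟ · · ·
· · · · · · · ·
♙ ♙ · ♙ ♗ · · ·
· · ♙ ♔ ♙ ♙ ♙ ♙
♖ ♘ · ♕ · ♗ ♘ ♖


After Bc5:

♜ · ♝ ♛ ♚ · · ♜
♟ ♟ ♟ ♟ ♞ ♟ ♟ ♟
· · ♞ · · · · ·
· · ♝ · ♟ · · ·
· · · · · · · ·
♙ ♙ · ♙ ♗ · · ·
· · ♙ ♔ ♙ ♙ ♙ ♙
♖ ♘ · ♕ · ♗ ♘ ♖



  a b c d e f g h
  ─────────────────
8│♜ · ♝ ♛ ♚ · · ♜│8
7│♟ ♟ ♟ ♟ ♞ ♟ ♟ ♟│7
6│· · ♞ · · · · ·│6
5│· · ♝ · ♟ · · ·│5
4│· · · · · · · ·│4
3│♙ ♙ · ♙ ♗ · · ·│3
2│· · ♙ ♔ ♙ ♙ ♙ ♙│2
1│♖ ♘ · ♕ · ♗ ♘ ♖│1
  ─────────────────
  a b c d e f g h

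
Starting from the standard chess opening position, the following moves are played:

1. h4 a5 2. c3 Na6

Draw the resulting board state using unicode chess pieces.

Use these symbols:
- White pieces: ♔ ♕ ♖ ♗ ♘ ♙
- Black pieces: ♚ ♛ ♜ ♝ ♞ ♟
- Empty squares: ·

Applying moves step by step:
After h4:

♜ ♞ ♝ ♛ ♚ ♝ ♞ ♜
♟ ♟ ♟ ♟ ♟ ♟ ♟ ♟
· · · · · · · ·
· · · · · · · ·
· · · · · · · ♙
· · · · · · · ·
♙ ♙ ♙ ♙ ♙ ♙ ♙ ·
♖ ♘ ♗ ♕ ♔ ♗ ♘ ♖


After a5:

♜ ♞ ♝ ♛ ♚ ♝ ♞ ♜
· ♟ ♟ ♟ ♟ ♟ ♟ ♟
· · · · · · · ·
♟ · · · · · · ·
· · · · · · · ♙
· · · · · · · ·
♙ ♙ ♙ ♙ ♙ ♙ ♙ ·
♖ ♘ ♗ ♕ ♔ ♗ ♘ ♖


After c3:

♜ ♞ ♝ ♛ ♚ ♝ ♞ ♜
· ♟ ♟ ♟ ♟ ♟ ♟ ♟
· · · · · · · ·
♟ · · · · · · ·
· · · · · · · ♙
· · ♙ · · · · ·
♙ ♙ · ♙ ♙ ♙ ♙ ·
♖ ♘ ♗ ♕ ♔ ♗ ♘ ♖


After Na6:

♜ · ♝ ♛ ♚ ♝ ♞ ♜
· ♟ ♟ ♟ ♟ ♟ ♟ ♟
♞ · · · · · · ·
♟ · · · · · · ·
· · · · · · · ♙
· · ♙ · · · · ·
♙ ♙ · ♙ ♙ ♙ ♙ ·
♖ ♘ ♗ ♕ ♔ ♗ ♘ ♖



  a b c d e f g h
  ─────────────────
8│♜ · ♝ ♛ ♚ ♝ ♞ ♜│8
7│· ♟ ♟ ♟ ♟ ♟ ♟ ♟│7
6│♞ · · · · · · ·│6
5│♟ · · · · · · ·│5
4│· · · · · · · ♙│4
3│· · ♙ · · · · ·│3
2│♙ ♙ · ♙ ♙ ♙ ♙ ·│2
1│♖ ♘ ♗ ♕ ♔ ♗ ♘ ♖│1
  ─────────────────
  a b c d e f g h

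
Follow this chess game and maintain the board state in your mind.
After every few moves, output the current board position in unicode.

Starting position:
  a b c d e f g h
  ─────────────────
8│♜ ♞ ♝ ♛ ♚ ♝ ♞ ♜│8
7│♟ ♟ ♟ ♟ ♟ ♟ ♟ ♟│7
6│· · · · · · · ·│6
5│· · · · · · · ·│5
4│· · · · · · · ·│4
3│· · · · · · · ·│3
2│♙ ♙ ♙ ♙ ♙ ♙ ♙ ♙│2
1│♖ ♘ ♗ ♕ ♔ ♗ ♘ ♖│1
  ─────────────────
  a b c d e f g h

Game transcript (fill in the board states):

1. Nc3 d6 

  a b c d e f g h
  ─────────────────
8│♜ ♞ ♝ ♛ ♚ ♝ ♞ ♜│8
7│♟ ♟ ♟ · ♟ ♟ ♟ ♟│7
6│· · · ♟ · · · ·│6
5│· · · · · · · ·│5
4│· · · · · · · ·│4
3│· · ♘ · · · · ·│3
2│♙ ♙ ♙ ♙ ♙ ♙ ♙ ♙│2
1│♖ · ♗ ♕ ♔ ♗ ♘ ♖│1
  ─────────────────
  a b c d e f g h

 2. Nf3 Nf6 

  a b c d e f g h
  ─────────────────
8│♜ ♞ ♝ ♛ ♚ ♝ · ♜│8
7│♟ ♟ ♟ · ♟ ♟ ♟ ♟│7
6│· · · ♟ · ♞ · ·│6
5│· · · · · · · ·│5
4│· · · · · · · ·│4
3│· · ♘ · · ♘ · ·│3
2│♙ ♙ ♙ ♙ ♙ ♙ ♙ ♙│2
1│♖ · ♗ ♕ ♔ ♗ · ♖│1
  ─────────────────
  a b c d e f g h

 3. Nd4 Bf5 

  a b c d e f g h
  ─────────────────
8│♜ ♞ · ♛ ♚ ♝ · ♜│8
7│♟ ♟ ♟ · ♟ ♟ ♟ ♟│7
6│· · · ♟ · ♞ · ·│6
5│· · · · · ♝ · ·│5
4│· · · ♘ · · · ·│4
3│· · ♘ · · · · ·│3
2│♙ ♙ ♙ ♙ ♙ ♙ ♙ ♙│2
1│♖ · ♗ ♕ ♔ ♗ · ♖│1
  ─────────────────
  a b c d e f g h



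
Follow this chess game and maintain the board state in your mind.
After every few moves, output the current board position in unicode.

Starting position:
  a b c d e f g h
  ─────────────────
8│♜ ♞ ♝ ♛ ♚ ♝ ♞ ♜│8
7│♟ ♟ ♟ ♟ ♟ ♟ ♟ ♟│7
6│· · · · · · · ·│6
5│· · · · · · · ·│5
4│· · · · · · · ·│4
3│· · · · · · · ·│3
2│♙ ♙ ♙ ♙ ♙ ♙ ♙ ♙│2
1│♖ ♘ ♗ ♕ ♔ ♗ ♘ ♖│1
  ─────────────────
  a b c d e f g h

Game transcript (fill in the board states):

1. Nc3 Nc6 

  a b c d e f g h
  ─────────────────
8│♜ · ♝ ♛ ♚ ♝ ♞ ♜│8
7│♟ ♟ ♟ ♟ ♟ ♟ ♟ ♟│7
6│· · ♞ · · · · ·│6
5│· · · · · · · ·│5
4│· · · · · · · ·│4
3│· · ♘ · · · · ·│3
2│♙ ♙ ♙ ♙ ♙ ♙ ♙ ♙│2
1│♖ · ♗ ♕ ♔ ♗ ♘ ♖│1
  ─────────────────
  a b c d e f g h

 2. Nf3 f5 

  a b c d e f g h
  ─────────────────
8│♜ · ♝ ♛ ♚ ♝ ♞ ♜│8
7│♟ ♟ ♟ ♟ ♟ · ♟ ♟│7
6│· · ♞ · · · · ·│6
5│· · · · · ♟ · ·│5
4│· · · · · · · ·│4
3│· · ♘ · · ♘ · ·│3
2│♙ ♙ ♙ ♙ ♙ ♙ ♙ ♙│2
1│♖ · ♗ ♕ ♔ ♗ · ♖│1
  ─────────────────
  a b c d e f g h

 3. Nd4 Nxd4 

  a b c d e f g h
  ─────────────────
8│♜ · ♝ ♛ ♚ ♝ ♞ ♜│8
7│♟ ♟ ♟ ♟ ♟ · ♟ ♟│7
6│· · · · · · · ·│6
5│· · · · · ♟ · ·│5
4│· · · ♞ · · · ·│4
3│· · ♘ · · · · ·│3
2│♙ ♙ ♙ ♙ ♙ ♙ ♙ ♙│2
1│♖ · ♗ ♕ ♔ ♗ · ♖│1
  ─────────────────
  a b c d e f g h

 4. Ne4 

  a b c d e f g h
  ─────────────────
8│♜ · ♝ ♛ ♚ ♝ ♞ ♜│8
7│♟ ♟ ♟ ♟ ♟ · ♟ ♟│7
6│· · · · · · · ·│6
5│· · · · · ♟ · ·│5
4│· · · ♞ ♘ · · ·│4
3│· · · · · · · ·│3
2│♙ ♙ ♙ ♙ ♙ ♙ ♙ ♙│2
1│♖ · ♗ ♕ ♔ ♗ · ♖│1
  ─────────────────
  a b c d e f g h


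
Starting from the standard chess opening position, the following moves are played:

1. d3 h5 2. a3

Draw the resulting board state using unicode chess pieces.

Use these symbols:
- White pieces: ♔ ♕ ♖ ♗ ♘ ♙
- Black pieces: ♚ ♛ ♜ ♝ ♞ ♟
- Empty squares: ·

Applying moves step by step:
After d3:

♜ ♞ ♝ ♛ ♚ ♝ ♞ ♜
♟ ♟ ♟ ♟ ♟ ♟ ♟ ♟
· · · · · · · ·
· · · · · · · ·
· · · · · · · ·
· · · ♙ · · · ·
♙ ♙ ♙ · ♙ ♙ ♙ ♙
♖ ♘ ♗ ♕ ♔ ♗ ♘ ♖


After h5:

♜ ♞ ♝ ♛ ♚ ♝ ♞ ♜
♟ ♟ ♟ ♟ ♟ ♟ ♟ ·
· · · · · · · ·
· · · · · · · ♟
· · · · · · · ·
· · · ♙ · · · ·
♙ ♙ ♙ · ♙ ♙ ♙ ♙
♖ ♘ ♗ ♕ ♔ ♗ ♘ ♖


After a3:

♜ ♞ ♝ ♛ ♚ ♝ ♞ ♜
♟ ♟ ♟ ♟ ♟ ♟ ♟ ·
· · · · · · · ·
· · · · · · · ♟
· · · · · · · ·
♙ · · ♙ · · · ·
· ♙ ♙ · ♙ ♙ ♙ ♙
♖ ♘ ♗ ♕ ♔ ♗ ♘ ♖



  a b c d e f g h
  ─────────────────
8│♜ ♞ ♝ ♛ ♚ ♝ ♞ ♜│8
7│♟ ♟ ♟ ♟ ♟ ♟ ♟ ·│7
6│· · · · · · · ·│6
5│· · · · · · · ♟│5
4│· · · · · · · ·│4
3│♙ · · ♙ · · · ·│3
2│· ♙ ♙ · ♙ ♙ ♙ ♙│2
1│♖ ♘ ♗ ♕ ♔ ♗ ♘ ♖│1
  ─────────────────
  a b c d e f g h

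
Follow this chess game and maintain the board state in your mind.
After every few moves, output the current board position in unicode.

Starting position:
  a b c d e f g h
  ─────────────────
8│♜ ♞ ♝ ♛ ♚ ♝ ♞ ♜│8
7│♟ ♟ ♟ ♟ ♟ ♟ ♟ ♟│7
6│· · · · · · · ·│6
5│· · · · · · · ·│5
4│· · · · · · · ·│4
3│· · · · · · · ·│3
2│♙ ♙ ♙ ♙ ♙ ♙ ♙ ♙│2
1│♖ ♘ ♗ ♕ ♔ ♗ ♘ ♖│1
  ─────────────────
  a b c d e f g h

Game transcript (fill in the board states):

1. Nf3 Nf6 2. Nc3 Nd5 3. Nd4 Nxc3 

  a b c d e f g h
  ─────────────────
8│♜ ♞ ♝ ♛ ♚ ♝ · ♜│8
7│♟ ♟ ♟ ♟ ♟ ♟ ♟ ♟│7
6│· · · · · · · ·│6
5│· · · · · · · ·│5
4│· · · ♘ · · · ·│4
3│· · ♞ · · · · ·│3
2│♙ ♙ ♙ ♙ ♙ ♙ ♙ ♙│2
1│♖ · ♗ ♕ ♔ ♗ · ♖│1
  ─────────────────
  a b c d e f g h

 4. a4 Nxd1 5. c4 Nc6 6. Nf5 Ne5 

  a b c d e f g h
  ─────────────────
8│♜ · ♝ ♛ ♚ ♝ · ♜│8
7│♟ ♟ ♟ ♟ ♟ ♟ ♟ ♟│7
6│· · · · · · · ·│6
5│· · · · ♞ ♘ · ·│5
4│♙ · ♙ · · · · ·│4
3│· · · · · · · ·│3
2│· ♙ · ♙ ♙ ♙ ♙ ♙│2
1│♖ · ♗ ♞ ♔ ♗ · ♖│1
  ─────────────────
  a b c d e f g h

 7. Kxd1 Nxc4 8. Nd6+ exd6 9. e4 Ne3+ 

  a b c d e f g h
  ─────────────────
8│♜ · ♝ ♛ ♚ ♝ · ♜│8
7│♟ ♟ ♟ ♟ · ♟ ♟ ♟│7
6│· · · ♟ · · · ·│6
5│· · · · · · · ·│5
4│♙ · · · ♙ · · ·│4
3│· · · · ♞ · · ·│3
2│· ♙ · ♙ · ♙ ♙ ♙│2
1│♖ · ♗ ♔ · ♗ · ♖│1
  ─────────────────
  a b c d e f g h

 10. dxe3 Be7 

  a b c d e f g h
  ─────────────────
8│♜ · ♝ ♛ ♚ · · ♜│8
7│♟ ♟ ♟ ♟ ♝ ♟ ♟ ♟│7
6│· · · ♟ · · · ·│6
5│· · · · · · · ·│5
4│♙ · · · ♙ · · ·│4
3│· · · · ♙ · · ·│3
2│· ♙ · · · ♙ ♙ ♙│2
1│♖ · ♗ ♔ · ♗ · ♖│1
  ─────────────────
  a b c d e f g h


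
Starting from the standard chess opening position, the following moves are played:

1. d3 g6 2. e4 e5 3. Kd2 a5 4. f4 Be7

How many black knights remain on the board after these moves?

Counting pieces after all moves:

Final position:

  a b c d e f g h
  ─────────────────
8│♜ ♞ ♝ ♛ ♚ · ♞ ♜│8
7│· ♟ ♟ ♟ ♝ ♟ · ♟│7
6│· · · · · · ♟ ·│6
5│♟ · · · ♟ · · ·│5
4│· · · · ♙ ♙ · ·│4
3│· · · ♙ · · · ·│3
2│♙ ♙ ♙ ♔ · · ♙ ♙│2
1│♖ ♘ ♗ ♕ · ♗ ♘ ♖│1
  ─────────────────
  a b c d e f g h


2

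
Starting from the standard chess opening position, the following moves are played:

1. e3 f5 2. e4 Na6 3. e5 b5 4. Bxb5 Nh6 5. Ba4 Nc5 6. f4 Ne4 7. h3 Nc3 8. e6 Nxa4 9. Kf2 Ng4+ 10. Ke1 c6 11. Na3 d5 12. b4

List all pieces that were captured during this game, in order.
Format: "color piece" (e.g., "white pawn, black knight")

Tracking captures:
  Bxb5: captured black pawn
  Nxa4: captured white bishop

black pawn, white bishop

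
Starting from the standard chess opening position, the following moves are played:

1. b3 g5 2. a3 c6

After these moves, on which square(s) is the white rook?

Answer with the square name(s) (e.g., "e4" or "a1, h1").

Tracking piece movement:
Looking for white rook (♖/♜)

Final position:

  a b c d e f g h
  ─────────────────
8│♜ ♞ ♝ ♛ ♚ ♝ ♞ ♜│8
7│♟ ♟ · ♟ ♟ ♟ · ♟│7
6│· · ♟ · · · · ·│6
5│· · · · · · ♟ ·│5
4│· · · · · · · ·│4
3│♙ ♙ · · · · · ·│3
2│· · ♙ ♙ ♙ ♙ ♙ ♙│2
1│♖ ♘ ♗ ♕ ♔ ♗ ♘ ♖│1
  ─────────────────
  a b c d e f g h


a1, h1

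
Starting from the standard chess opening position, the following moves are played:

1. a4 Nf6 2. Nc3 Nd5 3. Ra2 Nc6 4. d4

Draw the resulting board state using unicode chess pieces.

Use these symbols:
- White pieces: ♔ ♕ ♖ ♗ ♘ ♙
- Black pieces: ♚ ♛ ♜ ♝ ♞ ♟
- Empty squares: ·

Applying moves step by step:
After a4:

♜ ♞ ♝ ♛ ♚ ♝ ♞ ♜
♟ ♟ ♟ ♟ ♟ ♟ ♟ ♟
· · · · · · · ·
· · · · · · · ·
♙ · · · · · · ·
· · · · · · · ·
· ♙ ♙ ♙ ♙ ♙ ♙ ♙
♖ ♘ ♗ ♕ ♔ ♗ ♘ ♖


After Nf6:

♜ ♞ ♝ ♛ ♚ ♝ · ♜
♟ ♟ ♟ ♟ ♟ ♟ ♟ ♟
· · · · · ♞ · ·
· · · · · · · ·
♙ · · · · · · ·
· · · · · · · ·
· ♙ ♙ ♙ ♙ ♙ ♙ ♙
♖ ♘ ♗ ♕ ♔ ♗ ♘ ♖


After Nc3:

♜ ♞ ♝ ♛ ♚ ♝ · ♜
♟ ♟ ♟ ♟ ♟ ♟ ♟ ♟
· · · · · ♞ · ·
· · · · · · · ·
♙ · · · · · · ·
· · ♘ · · · · ·
· ♙ ♙ ♙ ♙ ♙ ♙ ♙
♖ · ♗ ♕ ♔ ♗ ♘ ♖


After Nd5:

♜ ♞ ♝ ♛ ♚ ♝ · ♜
♟ ♟ ♟ ♟ ♟ ♟ ♟ ♟
· · · · · · · ·
· · · ♞ · · · ·
♙ · · · · · · ·
· · ♘ · · · · ·
· ♙ ♙ ♙ ♙ ♙ ♙ ♙
♖ · ♗ ♕ ♔ ♗ ♘ ♖


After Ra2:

♜ ♞ ♝ ♛ ♚ ♝ · ♜
♟ ♟ ♟ ♟ ♟ ♟ ♟ ♟
· · · · · · · ·
· · · ♞ · · · ·
♙ · · · · · · ·
· · ♘ · · · · ·
♖ ♙ ♙ ♙ ♙ ♙ ♙ ♙
· · ♗ ♕ ♔ ♗ ♘ ♖


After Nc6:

♜ · ♝ ♛ ♚ ♝ · ♜
♟ ♟ ♟ ♟ ♟ ♟ ♟ ♟
· · ♞ · · · · ·
· · · ♞ · · · ·
♙ · · · · · · ·
· · ♘ · · · · ·
♖ ♙ ♙ ♙ ♙ ♙ ♙ ♙
· · ♗ ♕ ♔ ♗ ♘ ♖


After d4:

♜ · ♝ ♛ ♚ ♝ · ♜
♟ ♟ ♟ ♟ ♟ ♟ ♟ ♟
· · ♞ · · · · ·
· · · ♞ · · · ·
♙ · · ♙ · · · ·
· · ♘ · · · · ·
♖ ♙ ♙ · ♙ ♙ ♙ ♙
· · ♗ ♕ ♔ ♗ ♘ ♖



  a b c d e f g h
  ─────────────────
8│♜ · ♝ ♛ ♚ ♝ · ♜│8
7│♟ ♟ ♟ ♟ ♟ ♟ ♟ ♟│7
6│· · ♞ · · · · ·│6
5│· · · ♞ · · · ·│5
4│♙ · · ♙ · · · ·│4
3│· · ♘ · · · · ·│3
2│♖ ♙ ♙ · ♙ ♙ ♙ ♙│2
1│· · ♗ ♕ ♔ ♗ ♘ ♖│1
  ─────────────────
  a b c d e f g h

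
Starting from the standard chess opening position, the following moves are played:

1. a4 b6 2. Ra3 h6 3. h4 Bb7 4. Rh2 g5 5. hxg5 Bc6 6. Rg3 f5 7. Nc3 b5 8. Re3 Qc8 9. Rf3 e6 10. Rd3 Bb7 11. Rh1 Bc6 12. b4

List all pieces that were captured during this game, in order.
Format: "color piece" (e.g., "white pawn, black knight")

Tracking captures:
  hxg5: captured black pawn

black pawn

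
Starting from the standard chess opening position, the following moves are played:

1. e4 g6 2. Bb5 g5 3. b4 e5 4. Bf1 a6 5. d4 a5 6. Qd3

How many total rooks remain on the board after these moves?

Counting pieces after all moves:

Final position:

  a b c d e f g h
  ─────────────────
8│♜ ♞ ♝ ♛ ♚ ♝ ♞ ♜│8
7│· ♟ ♟ ♟ · ♟ · ♟│7
6│· · · · · · · ·│6
5│♟ · · · ♟ · ♟ ·│5
4│· ♙ · ♙ ♙ · · ·│4
3│· · · ♕ · · · ·│3
2│♙ · ♙ · · ♙ ♙ ♙│2
1│♖ ♘ ♗ · ♔ ♗ ♘ ♖│1
  ─────────────────
  a b c d e f g h


4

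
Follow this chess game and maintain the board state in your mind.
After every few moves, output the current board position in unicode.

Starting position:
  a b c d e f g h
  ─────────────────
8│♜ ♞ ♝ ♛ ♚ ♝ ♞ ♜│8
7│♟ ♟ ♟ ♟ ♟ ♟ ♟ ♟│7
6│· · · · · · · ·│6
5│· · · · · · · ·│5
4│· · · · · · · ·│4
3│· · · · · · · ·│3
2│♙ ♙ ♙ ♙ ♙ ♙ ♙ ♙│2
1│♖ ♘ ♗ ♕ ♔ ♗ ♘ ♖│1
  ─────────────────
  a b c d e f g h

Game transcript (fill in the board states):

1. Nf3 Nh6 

  a b c d e f g h
  ─────────────────
8│♜ ♞ ♝ ♛ ♚ ♝ · ♜│8
7│♟ ♟ ♟ ♟ ♟ ♟ ♟ ♟│7
6│· · · · · · · ♞│6
5│· · · · · · · ·│5
4│· · · · · · · ·│4
3│· · · · · ♘ · ·│3
2│♙ ♙ ♙ ♙ ♙ ♙ ♙ ♙│2
1│♖ ♘ ♗ ♕ ♔ ♗ · ♖│1
  ─────────────────
  a b c d e f g h

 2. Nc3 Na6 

  a b c d e f g h
  ─────────────────
8│♜ · ♝ ♛ ♚ ♝ · ♜│8
7│♟ ♟ ♟ ♟ ♟ ♟ ♟ ♟│7
6│♞ · · · · · · ♞│6
5│· · · · · · · ·│5
4│· · · · · · · ·│4
3│· · ♘ · · ♘ · ·│3
2│♙ ♙ ♙ ♙ ♙ ♙ ♙ ♙│2
1│♖ · ♗ ♕ ♔ ♗ · ♖│1
  ─────────────────
  a b c d e f g h

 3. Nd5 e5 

  a b c d e f g h
  ─────────────────
8│♜ · ♝ ♛ ♚ ♝ · ♜│8
7│♟ ♟ ♟ ♟ · ♟ ♟ ♟│7
6│♞ · · · · · · ♞│6
5│· · · ♘ ♟ · · ·│5
4│· · · · · · · ·│4
3│· · · · · ♘ · ·│3
2│♙ ♙ ♙ ♙ ♙ ♙ ♙ ♙│2
1│♖ · ♗ ♕ ♔ ♗ · ♖│1
  ─────────────────
  a b c d e f g h

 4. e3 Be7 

  a b c d e f g h
  ─────────────────
8│♜ · ♝ ♛ ♚ · · ♜│8
7│♟ ♟ ♟ ♟ ♝ ♟ ♟ ♟│7
6│♞ · · · · · · ♞│6
5│· · · ♘ ♟ · · ·│5
4│· · · · · · · ·│4
3│· · · · ♙ ♘ · ·│3
2│♙ ♙ ♙ ♙ · ♙ ♙ ♙│2
1│♖ · ♗ ♕ ♔ ♗ · ♖│1
  ─────────────────
  a b c d e f g h



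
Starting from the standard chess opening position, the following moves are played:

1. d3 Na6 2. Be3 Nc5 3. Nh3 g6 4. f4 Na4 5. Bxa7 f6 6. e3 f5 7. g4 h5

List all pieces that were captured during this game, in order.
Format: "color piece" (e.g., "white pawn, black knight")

Tracking captures:
  Bxa7: captured black pawn

black pawn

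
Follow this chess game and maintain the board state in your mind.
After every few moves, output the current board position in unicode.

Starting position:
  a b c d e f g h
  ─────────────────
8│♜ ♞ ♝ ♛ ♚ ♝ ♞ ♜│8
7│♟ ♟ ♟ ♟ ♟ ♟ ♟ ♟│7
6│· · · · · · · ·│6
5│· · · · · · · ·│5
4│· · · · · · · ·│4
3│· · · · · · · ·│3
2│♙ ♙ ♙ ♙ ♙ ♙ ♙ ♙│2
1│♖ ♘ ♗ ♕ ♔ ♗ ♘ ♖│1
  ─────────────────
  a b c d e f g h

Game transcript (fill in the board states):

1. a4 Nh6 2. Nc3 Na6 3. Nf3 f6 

  a b c d e f g h
  ─────────────────
8│♜ · ♝ ♛ ♚ ♝ · ♜│8
7│♟ ♟ ♟ ♟ ♟ · ♟ ♟│7
6│♞ · · · · ♟ · ♞│6
5│· · · · · · · ·│5
4│♙ · · · · · · ·│4
3│· · ♘ · · ♘ · ·│3
2│· ♙ ♙ ♙ ♙ ♙ ♙ ♙│2
1│♖ · ♗ ♕ ♔ ♗ · ♖│1
  ─────────────────
  a b c d e f g h

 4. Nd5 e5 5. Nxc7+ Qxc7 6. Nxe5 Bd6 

  a b c d e f g h
  ─────────────────
8│♜ · ♝ · ♚ · · ♜│8
7│♟ ♟ ♛ ♟ · · ♟ ♟│7
6│♞ · · ♝ · ♟ · ♞│6
5│· · · · ♘ · · ·│5
4│♙ · · · · · · ·│4
3│· · · · · · · ·│3
2│· ♙ ♙ ♙ ♙ ♙ ♙ ♙│2
1│♖ · ♗ ♕ ♔ ♗ · ♖│1
  ─────────────────
  a b c d e f g h

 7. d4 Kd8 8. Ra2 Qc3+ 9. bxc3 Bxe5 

  a b c d e f g h
  ─────────────────
8│♜ · ♝ ♚ · · · ♜│8
7│♟ ♟ · ♟ · · ♟ ♟│7
6│♞ · · · · ♟ · ♞│6
5│· · · · ♝ · · ·│5
4│♙ · · ♙ · · · ·│4
3│· · ♙ · · · · ·│3
2│♖ · ♙ · ♙ ♙ ♙ ♙│2
1│· · ♗ ♕ ♔ ♗ · ♖│1
  ─────────────────
  a b c d e f g h

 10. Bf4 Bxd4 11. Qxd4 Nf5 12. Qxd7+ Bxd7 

  a b c d e f g h
  ─────────────────
8│♜ · · ♚ · · · ♜│8
7│♟ ♟ · ♝ · · ♟ ♟│7
6│♞ · · · · ♟ · ·│6
5│· · · · · ♞ · ·│5
4│♙ · · · · ♗ · ·│4
3│· · ♙ · · · · ·│3
2│♖ · ♙ · ♙ ♙ ♙ ♙│2
1│· · · · ♔ ♗ · ♖│1
  ─────────────────
  a b c d e f g h



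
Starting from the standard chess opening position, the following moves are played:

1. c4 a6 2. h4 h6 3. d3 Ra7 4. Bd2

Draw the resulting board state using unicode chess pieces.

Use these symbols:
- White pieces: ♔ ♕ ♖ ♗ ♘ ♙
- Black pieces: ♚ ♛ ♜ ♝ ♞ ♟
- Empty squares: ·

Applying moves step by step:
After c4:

♜ ♞ ♝ ♛ ♚ ♝ ♞ ♜
♟ ♟ ♟ ♟ ♟ ♟ ♟ ♟
· · · · · · · ·
· · · · · · · ·
· · ♙ · · · · ·
· · · · · · · ·
♙ ♙ · ♙ ♙ ♙ ♙ ♙
♖ ♘ ♗ ♕ ♔ ♗ ♘ ♖


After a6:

♜ ♞ ♝ ♛ ♚ ♝ ♞ ♜
· ♟ ♟ ♟ ♟ ♟ ♟ ♟
♟ · · · · · · ·
· · · · · · · ·
· · ♙ · · · · ·
· · · · · · · ·
♙ ♙ · ♙ ♙ ♙ ♙ ♙
♖ ♘ ♗ ♕ ♔ ♗ ♘ ♖


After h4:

♜ ♞ ♝ ♛ ♚ ♝ ♞ ♜
· ♟ ♟ ♟ ♟ ♟ ♟ ♟
♟ · · · · · · ·
· · · · · · · ·
· · ♙ · · · · ♙
· · · · · · · ·
♙ ♙ · ♙ ♙ ♙ ♙ ·
♖ ♘ ♗ ♕ ♔ ♗ ♘ ♖


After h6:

♜ ♞ ♝ ♛ ♚ ♝ ♞ ♜
· ♟ ♟ ♟ ♟ ♟ ♟ ·
♟ · · · · · · ♟
· · · · · · · ·
· · ♙ · · · · ♙
· · · · · · · ·
♙ ♙ · ♙ ♙ ♙ ♙ ·
♖ ♘ ♗ ♕ ♔ ♗ ♘ ♖


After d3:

♜ ♞ ♝ ♛ ♚ ♝ ♞ ♜
· ♟ ♟ ♟ ♟ ♟ ♟ ·
♟ · · · · · · ♟
· · · · · · · ·
· · ♙ · · · · ♙
· · · ♙ · · · ·
♙ ♙ · · ♙ ♙ ♙ ·
♖ ♘ ♗ ♕ ♔ ♗ ♘ ♖


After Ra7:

· ♞ ♝ ♛ ♚ ♝ ♞ ♜
♜ ♟ ♟ ♟ ♟ ♟ ♟ ·
♟ · · · · · · ♟
· · · · · · · ·
· · ♙ · · · · ♙
· · · ♙ · · · ·
♙ ♙ · · ♙ ♙ ♙ ·
♖ ♘ ♗ ♕ ♔ ♗ ♘ ♖


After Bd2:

· ♞ ♝ ♛ ♚ ♝ ♞ ♜
♜ ♟ ♟ ♟ ♟ ♟ ♟ ·
♟ · · · · · · ♟
· · · · · · · ·
· · ♙ · · · · ♙
· · · ♙ · · · ·
♙ ♙ · ♗ ♙ ♙ ♙ ·
♖ ♘ · ♕ ♔ ♗ ♘ ♖



  a b c d e f g h
  ─────────────────
8│· ♞ ♝ ♛ ♚ ♝ ♞ ♜│8
7│♜ ♟ ♟ ♟ ♟ ♟ ♟ ·│7
6│♟ · · · · · · ♟│6
5│· · · · · · · ·│5
4│· · ♙ · · · · ♙│4
3│· · · ♙ · · · ·│3
2│♙ ♙ · ♗ ♙ ♙ ♙ ·│2
1│♖ ♘ · ♕ ♔ ♗ ♘ ♖│1
  ─────────────────
  a b c d e f g h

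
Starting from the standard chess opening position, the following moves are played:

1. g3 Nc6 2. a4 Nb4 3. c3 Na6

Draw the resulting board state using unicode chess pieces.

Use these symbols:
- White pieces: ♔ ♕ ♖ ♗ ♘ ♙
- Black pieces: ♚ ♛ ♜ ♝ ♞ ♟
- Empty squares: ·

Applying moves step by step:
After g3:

♜ ♞ ♝ ♛ ♚ ♝ ♞ ♜
♟ ♟ ♟ ♟ ♟ ♟ ♟ ♟
· · · · · · · ·
· · · · · · · ·
· · · · · · · ·
· · · · · · ♙ ·
♙ ♙ ♙ ♙ ♙ ♙ · ♙
♖ ♘ ♗ ♕ ♔ ♗ ♘ ♖


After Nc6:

♜ · ♝ ♛ ♚ ♝ ♞ ♜
♟ ♟ ♟ ♟ ♟ ♟ ♟ ♟
· · ♞ · · · · ·
· · · · · · · ·
· · · · · · · ·
· · · · · · ♙ ·
♙ ♙ ♙ ♙ ♙ ♙ · ♙
♖ ♘ ♗ ♕ ♔ ♗ ♘ ♖


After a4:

♜ · ♝ ♛ ♚ ♝ ♞ ♜
♟ ♟ ♟ ♟ ♟ ♟ ♟ ♟
· · ♞ · · · · ·
· · · · · · · ·
♙ · · · · · · ·
· · · · · · ♙ ·
· ♙ ♙ ♙ ♙ ♙ · ♙
♖ ♘ ♗ ♕ ♔ ♗ ♘ ♖


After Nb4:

♜ · ♝ ♛ ♚ ♝ ♞ ♜
♟ ♟ ♟ ♟ ♟ ♟ ♟ ♟
· · · · · · · ·
· · · · · · · ·
♙ ♞ · · · · · ·
· · · · · · ♙ ·
· ♙ ♙ ♙ ♙ ♙ · ♙
♖ ♘ ♗ ♕ ♔ ♗ ♘ ♖


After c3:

♜ · ♝ ♛ ♚ ♝ ♞ ♜
♟ ♟ ♟ ♟ ♟ ♟ ♟ ♟
· · · · · · · ·
· · · · · · · ·
♙ ♞ · · · · · ·
· · ♙ · · · ♙ ·
· ♙ · ♙ ♙ ♙ · ♙
♖ ♘ ♗ ♕ ♔ ♗ ♘ ♖


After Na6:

♜ · ♝ ♛ ♚ ♝ ♞ ♜
♟ ♟ ♟ ♟ ♟ ♟ ♟ ♟
♞ · · · · · · ·
· · · · · · · ·
♙ · · · · · · ·
· · ♙ · · · ♙ ·
· ♙ · ♙ ♙ ♙ · ♙
♖ ♘ ♗ ♕ ♔ ♗ ♘ ♖



  a b c d e f g h
  ─────────────────
8│♜ · ♝ ♛ ♚ ♝ ♞ ♜│8
7│♟ ♟ ♟ ♟ ♟ ♟ ♟ ♟│7
6│♞ · · · · · · ·│6
5│· · · · · · · ·│5
4│♙ · · · · · · ·│4
3│· · ♙ · · · ♙ ·│3
2│· ♙ · ♙ ♙ ♙ · ♙│2
1│♖ ♘ ♗ ♕ ♔ ♗ ♘ ♖│1
  ─────────────────
  a b c d e f g h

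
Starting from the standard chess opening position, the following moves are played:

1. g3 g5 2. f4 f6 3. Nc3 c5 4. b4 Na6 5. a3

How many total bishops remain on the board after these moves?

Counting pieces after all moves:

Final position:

  a b c d e f g h
  ─────────────────
8│♜ · ♝ ♛ ♚ ♝ ♞ ♜│8
7│♟ ♟ · ♟ ♟ · · ♟│7
6│♞ · · · · ♟ · ·│6
5│· · ♟ · · · ♟ ·│5
4│· ♙ · · · ♙ · ·│4
3│♙ · ♘ · · · ♙ ·│3
2│· · ♙ ♙ ♙ · · ♙│2
1│♖ · ♗ ♕ ♔ ♗ ♘ ♖│1
  ─────────────────
  a b c d e f g h


4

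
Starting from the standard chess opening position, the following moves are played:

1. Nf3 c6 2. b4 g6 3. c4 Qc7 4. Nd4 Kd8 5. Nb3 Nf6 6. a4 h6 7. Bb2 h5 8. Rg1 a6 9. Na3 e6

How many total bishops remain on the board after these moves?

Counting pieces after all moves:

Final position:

  a b c d e f g h
  ─────────────────
8│♜ ♞ ♝ ♚ · ♝ · ♜│8
7│· ♟ ♛ ♟ · ♟ · ·│7
6│♟ · ♟ · ♟ ♞ ♟ ·│6
5│· · · · · · · ♟│5
4│♙ ♙ ♙ · · · · ·│4
3│♘ ♘ · · · · · ·│3
2│· ♗ · ♙ ♙ ♙ ♙ ♙│2
1│♖ · · ♕ ♔ ♗ ♖ ·│1
  ─────────────────
  a b c d e f g h


4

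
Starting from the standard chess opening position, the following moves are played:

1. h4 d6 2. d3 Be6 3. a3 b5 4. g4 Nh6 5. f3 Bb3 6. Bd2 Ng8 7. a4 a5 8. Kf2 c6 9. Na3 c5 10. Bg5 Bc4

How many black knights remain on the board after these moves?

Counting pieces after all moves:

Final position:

  a b c d e f g h
  ─────────────────
8│♜ ♞ · ♛ ♚ ♝ ♞ ♜│8
7│· · · · ♟ ♟ ♟ ♟│7
6│· · · ♟ · · · ·│6
5│♟ ♟ ♟ · · · ♗ ·│5
4│♙ · ♝ · · · ♙ ♙│4
3│♘ · · ♙ · ♙ · ·│3
2│· ♙ ♙ · ♙ ♔ · ·│2
1│♖ · · ♕ · ♗ ♘ ♖│1
  ─────────────────
  a b c d e f g h


2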